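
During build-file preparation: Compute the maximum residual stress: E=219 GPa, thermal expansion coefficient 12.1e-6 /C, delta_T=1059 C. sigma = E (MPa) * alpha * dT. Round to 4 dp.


sigma = 219*1000 * 12.1e-6 * 1059 = 2806.2441 MPa


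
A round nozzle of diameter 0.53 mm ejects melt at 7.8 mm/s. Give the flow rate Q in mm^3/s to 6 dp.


A = pi*(0.53/2)^2 = 0.22061834 mm^2
Q = 0.22061834 * 7.8 = 1.720823 mm^3/s


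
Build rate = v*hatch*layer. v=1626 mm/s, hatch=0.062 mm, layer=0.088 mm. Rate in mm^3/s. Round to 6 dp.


Rate = 1626 * 0.062 * 0.088 = 8.871456 mm^3/s


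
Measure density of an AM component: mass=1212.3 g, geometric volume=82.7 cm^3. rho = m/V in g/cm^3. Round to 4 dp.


rho = 1212.3 / 82.7 = 14.659 g/cm^3


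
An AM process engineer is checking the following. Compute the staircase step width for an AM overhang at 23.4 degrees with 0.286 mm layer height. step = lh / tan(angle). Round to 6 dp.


step = 0.286 / tan(23.4) = 0.660907 mm


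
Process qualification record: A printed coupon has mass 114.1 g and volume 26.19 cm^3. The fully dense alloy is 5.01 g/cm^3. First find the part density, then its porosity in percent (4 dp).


rho_part = 114.1 / 26.19 = 4.35662467 g/cm^3
Porosity = (1 - 4.35662467/5.01)*100 = 13.0414 %


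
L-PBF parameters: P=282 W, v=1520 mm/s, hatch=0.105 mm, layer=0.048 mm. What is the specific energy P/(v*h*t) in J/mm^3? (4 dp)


Build rate = 1520 * 0.105 * 0.048 = 7.6608 mm^3/s
SE = 282 / 7.6608 = 36.8108 J/mm^3


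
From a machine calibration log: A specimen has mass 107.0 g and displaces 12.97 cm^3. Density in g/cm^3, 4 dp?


rho = 107.0 / 12.97 = 8.2498 g/cm^3


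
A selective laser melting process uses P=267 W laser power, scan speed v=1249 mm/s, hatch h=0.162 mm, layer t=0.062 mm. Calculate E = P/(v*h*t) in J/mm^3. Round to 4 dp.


E = 267 / (1249*0.162*0.062) = 21.2835 J/mm^3


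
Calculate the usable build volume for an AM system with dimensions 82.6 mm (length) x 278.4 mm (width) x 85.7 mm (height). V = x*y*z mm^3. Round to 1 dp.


V = 82.6 * 278.4 * 85.7 = 1970743.5 mm^3


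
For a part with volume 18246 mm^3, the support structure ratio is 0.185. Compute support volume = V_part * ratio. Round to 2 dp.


V_support = 18246 * 0.185 = 3375.51 mm^3


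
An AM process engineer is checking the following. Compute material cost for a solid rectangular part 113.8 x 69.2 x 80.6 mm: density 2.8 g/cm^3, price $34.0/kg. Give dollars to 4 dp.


V = 113.8 * 69.2 * 80.6 = 634721.776 mm^3 = 634.721776 cm^3
Mass = 634.721776 * 2.8 / 1000 = 1.77722097 kg
Cost = 1.77722097 * 34.0 = 60.4255 $


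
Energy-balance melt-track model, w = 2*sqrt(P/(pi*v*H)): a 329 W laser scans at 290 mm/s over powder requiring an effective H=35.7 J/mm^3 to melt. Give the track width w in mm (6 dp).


w = 2*sqrt(329/(pi*290*35.7)) = 0.20115 mm


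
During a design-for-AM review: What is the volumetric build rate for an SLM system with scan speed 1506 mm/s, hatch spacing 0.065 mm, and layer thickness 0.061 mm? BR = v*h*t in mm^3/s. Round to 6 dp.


Rate = 1506 * 0.065 * 0.061 = 5.97129 mm^3/s


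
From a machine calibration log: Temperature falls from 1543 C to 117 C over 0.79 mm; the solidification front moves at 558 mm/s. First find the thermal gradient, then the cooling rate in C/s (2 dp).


G = (1543-117)/0.79 = 1805.06329114 C/mm
CR = 1805.06329114 * 558 = 1007225.32 C/s


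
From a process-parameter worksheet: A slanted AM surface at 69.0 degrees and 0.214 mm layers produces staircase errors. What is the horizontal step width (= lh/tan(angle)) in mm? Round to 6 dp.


step = 0.214 / tan(69.0) = 0.082147 mm


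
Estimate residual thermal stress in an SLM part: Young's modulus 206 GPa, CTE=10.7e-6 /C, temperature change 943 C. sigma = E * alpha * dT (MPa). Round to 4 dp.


sigma = 206*1000 * 10.7e-6 * 943 = 2078.5606 MPa


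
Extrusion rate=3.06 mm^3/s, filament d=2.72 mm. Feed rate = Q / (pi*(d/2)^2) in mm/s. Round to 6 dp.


A = pi*(2.72/2)^2 = 5.81069
v = 3.06 / 5.81069 = 0.526616 mm/s


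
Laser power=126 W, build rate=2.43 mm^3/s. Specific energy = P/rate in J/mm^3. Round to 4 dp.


SE = 126 / 2.43 = 51.8519 J/mm^3


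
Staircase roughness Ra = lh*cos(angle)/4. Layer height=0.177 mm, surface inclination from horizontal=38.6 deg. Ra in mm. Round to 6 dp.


Ra = 0.177 * cos(38.6) / 4 = 0.034582 mm


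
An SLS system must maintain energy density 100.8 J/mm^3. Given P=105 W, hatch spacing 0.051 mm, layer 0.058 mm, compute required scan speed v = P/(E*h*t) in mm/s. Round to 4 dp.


v = 105 / (100.8*0.051*0.058) = 352.1524 mm/s


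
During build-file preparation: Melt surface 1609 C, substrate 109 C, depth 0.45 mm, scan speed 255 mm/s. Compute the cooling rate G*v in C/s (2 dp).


G = (1609-109)/0.45 = 3333.33333333 C/mm
CR = 3333.33333333 * 255 = 850000.0 C/s


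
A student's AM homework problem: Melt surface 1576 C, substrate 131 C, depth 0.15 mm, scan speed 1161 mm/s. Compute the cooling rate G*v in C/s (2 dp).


G = (1576-131)/0.15 = 9633.33333333 C/mm
CR = 9633.33333333 * 1161 = 11184300.0 C/s


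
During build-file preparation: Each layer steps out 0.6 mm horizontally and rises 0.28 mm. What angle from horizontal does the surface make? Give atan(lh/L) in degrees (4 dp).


angle = atan(0.28/0.6) = 25.0169 degrees


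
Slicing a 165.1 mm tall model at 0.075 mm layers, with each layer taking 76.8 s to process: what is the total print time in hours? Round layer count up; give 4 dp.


Layers = ceil(165.1/0.075) = 2202
t = 2202 * 76.8 / 3600 = 46.976 hrs


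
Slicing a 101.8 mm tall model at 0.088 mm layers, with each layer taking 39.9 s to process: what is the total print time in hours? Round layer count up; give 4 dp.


Layers = ceil(101.8/0.088) = 1157
t = 1157 * 39.9 / 3600 = 12.8234 hrs


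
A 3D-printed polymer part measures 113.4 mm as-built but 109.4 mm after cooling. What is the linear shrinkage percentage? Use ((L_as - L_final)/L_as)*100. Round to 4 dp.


Shrinkage = ((113.4-109.4)/113.4)*100 = 3.5273 %


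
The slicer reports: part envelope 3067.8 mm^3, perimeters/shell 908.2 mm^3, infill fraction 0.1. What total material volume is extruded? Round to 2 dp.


V_infill = (3067.8 - 908.2) * 0.1 = 215.96
V_total = 908.2 + 215.96 = 1124.16 mm^3


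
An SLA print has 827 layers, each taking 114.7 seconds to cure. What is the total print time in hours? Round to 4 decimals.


t = 827 * 114.7 / 3600 = 26.3491 hrs


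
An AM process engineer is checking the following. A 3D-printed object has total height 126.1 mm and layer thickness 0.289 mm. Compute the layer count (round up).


Layers = ceil(126.1/0.289) = 437


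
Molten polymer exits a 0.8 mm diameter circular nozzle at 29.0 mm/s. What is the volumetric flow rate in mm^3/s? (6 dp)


A = pi*(0.8/2)^2 = 0.50265482 mm^2
Q = 0.50265482 * 29.0 = 14.57699 mm^3/s


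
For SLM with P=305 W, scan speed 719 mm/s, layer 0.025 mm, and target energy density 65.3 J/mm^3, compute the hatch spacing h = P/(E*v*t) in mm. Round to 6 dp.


h = 305 / (65.3*719*0.025) = 0.259847 mm


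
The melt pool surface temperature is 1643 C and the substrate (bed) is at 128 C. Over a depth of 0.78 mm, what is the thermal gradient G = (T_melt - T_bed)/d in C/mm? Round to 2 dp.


G = (1643-128)/0.78 = 1942.31 C/mm


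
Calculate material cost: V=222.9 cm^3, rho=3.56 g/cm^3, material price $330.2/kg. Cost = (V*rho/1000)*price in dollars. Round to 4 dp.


Mass = 222.9*3.56/1000 = 0.793524 kg
Cost = 0.793524 * 330.2 = 262.0216 $


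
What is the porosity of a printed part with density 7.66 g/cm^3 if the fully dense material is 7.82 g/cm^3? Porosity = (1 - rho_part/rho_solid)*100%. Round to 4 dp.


Porosity = (1-7.66/7.82)*100 = 2.046 %


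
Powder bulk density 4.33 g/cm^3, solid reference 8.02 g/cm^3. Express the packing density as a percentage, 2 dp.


Packing = (4.33/8.02)*100 = 53.99 %


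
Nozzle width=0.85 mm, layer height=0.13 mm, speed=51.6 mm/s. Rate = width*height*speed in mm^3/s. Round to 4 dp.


Rate = 0.85 * 0.13 * 51.6 = 5.7018 mm^3/s


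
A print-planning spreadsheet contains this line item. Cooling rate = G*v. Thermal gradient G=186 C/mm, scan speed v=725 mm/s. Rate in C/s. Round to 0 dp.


CR = 186 * 725 = 134850 C/s


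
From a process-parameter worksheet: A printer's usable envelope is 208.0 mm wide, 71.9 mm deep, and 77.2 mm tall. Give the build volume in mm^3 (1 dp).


V = 208.0 * 71.9 * 77.2 = 1154541.4 mm^3


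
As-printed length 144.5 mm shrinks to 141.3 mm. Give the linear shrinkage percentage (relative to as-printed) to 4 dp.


Shrinkage = ((144.5-141.3)/144.5)*100 = 2.2145 %


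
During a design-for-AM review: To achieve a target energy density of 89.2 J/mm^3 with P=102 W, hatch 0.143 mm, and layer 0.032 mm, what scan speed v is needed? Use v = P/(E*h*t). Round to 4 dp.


v = 102 / (89.2*0.143*0.032) = 249.8902 mm/s


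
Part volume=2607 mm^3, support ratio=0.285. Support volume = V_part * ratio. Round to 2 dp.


V_support = 2607 * 0.285 = 743.0 mm^3


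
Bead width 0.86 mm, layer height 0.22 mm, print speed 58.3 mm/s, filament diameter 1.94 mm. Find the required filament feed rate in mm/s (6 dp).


Q = 0.86 * 0.22 * 58.3 = 11.03036 mm^3/s
A_fil = pi*(1.94/2)^2 = 2.95592453 mm^2
v_feed = 11.03036 / 2.95592453 = 3.731611 mm/s


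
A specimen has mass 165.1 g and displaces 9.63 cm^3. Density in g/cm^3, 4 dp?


rho = 165.1 / 9.63 = 17.1443 g/cm^3


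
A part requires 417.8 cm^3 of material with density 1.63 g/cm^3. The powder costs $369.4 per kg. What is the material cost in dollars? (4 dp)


Mass = 417.8*1.63/1000 = 0.681014 kg
Cost = 0.681014 * 369.4 = 251.5666 $


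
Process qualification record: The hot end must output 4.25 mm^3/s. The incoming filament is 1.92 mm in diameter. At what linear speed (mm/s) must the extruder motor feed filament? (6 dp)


A = pi*(1.92/2)^2 = 2.895292
v = 4.25 / 2.895292 = 1.4679 mm/s


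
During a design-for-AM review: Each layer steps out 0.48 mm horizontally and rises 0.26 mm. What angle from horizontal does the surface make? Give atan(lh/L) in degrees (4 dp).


angle = atan(0.26/0.48) = 28.4429 degrees


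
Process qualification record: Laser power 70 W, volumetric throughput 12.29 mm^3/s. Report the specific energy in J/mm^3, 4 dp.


SE = 70 / 12.29 = 5.6957 J/mm^3


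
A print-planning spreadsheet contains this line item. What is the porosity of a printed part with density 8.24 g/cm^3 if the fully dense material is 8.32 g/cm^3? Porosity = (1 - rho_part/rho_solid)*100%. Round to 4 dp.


Porosity = (1-8.24/8.32)*100 = 0.9615 %


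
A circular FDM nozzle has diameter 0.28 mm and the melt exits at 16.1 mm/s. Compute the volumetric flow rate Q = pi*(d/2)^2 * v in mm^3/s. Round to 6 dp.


A = pi*(0.28/2)^2 = 0.06157522 mm^2
Q = 0.06157522 * 16.1 = 0.991361 mm^3/s


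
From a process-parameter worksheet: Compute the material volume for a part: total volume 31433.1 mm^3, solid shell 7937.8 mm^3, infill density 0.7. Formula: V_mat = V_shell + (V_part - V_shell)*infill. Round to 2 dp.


V_infill = (31433.1 - 7937.8) * 0.7 = 16446.71
V_total = 7937.8 + 16446.71 = 24384.51 mm^3


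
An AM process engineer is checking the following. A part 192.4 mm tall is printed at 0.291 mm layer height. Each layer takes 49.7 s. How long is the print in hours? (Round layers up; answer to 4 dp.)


Layers = ceil(192.4/0.291) = 662
t = 662 * 49.7 / 3600 = 9.1393 hrs


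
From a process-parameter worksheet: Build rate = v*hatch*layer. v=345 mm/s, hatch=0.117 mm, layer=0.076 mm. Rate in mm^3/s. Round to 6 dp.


Rate = 345 * 0.117 * 0.076 = 3.06774 mm^3/s


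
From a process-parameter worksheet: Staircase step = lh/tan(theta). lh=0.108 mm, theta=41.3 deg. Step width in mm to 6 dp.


step = 0.108 / tan(41.3) = 0.122934 mm


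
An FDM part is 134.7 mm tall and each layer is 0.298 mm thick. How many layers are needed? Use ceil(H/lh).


Layers = ceil(134.7/0.298) = 453


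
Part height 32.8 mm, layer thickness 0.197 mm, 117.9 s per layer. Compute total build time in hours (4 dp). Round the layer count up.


Layers = ceil(32.8/0.197) = 167
t = 167 * 117.9 / 3600 = 5.4693 hrs


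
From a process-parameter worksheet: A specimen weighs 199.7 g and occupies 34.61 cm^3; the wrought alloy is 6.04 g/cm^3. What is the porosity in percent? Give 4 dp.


rho_part = 199.7 / 34.61 = 5.77000867 g/cm^3
Porosity = (1 - 5.77000867/6.04)*100 = 4.4701 %


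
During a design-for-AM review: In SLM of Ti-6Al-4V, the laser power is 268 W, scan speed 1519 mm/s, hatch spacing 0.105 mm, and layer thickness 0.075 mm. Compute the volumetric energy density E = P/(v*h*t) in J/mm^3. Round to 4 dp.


E = 268 / (1519*0.105*0.075) = 22.404 J/mm^3


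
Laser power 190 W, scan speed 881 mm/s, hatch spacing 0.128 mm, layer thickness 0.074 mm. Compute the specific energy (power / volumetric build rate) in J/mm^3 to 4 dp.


Build rate = 881 * 0.128 * 0.074 = 8.344832 mm^3/s
SE = 190 / 8.344832 = 22.7686 J/mm^3


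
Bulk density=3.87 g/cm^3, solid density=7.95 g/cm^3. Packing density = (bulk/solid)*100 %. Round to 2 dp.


Packing = (3.87/7.95)*100 = 48.68 %


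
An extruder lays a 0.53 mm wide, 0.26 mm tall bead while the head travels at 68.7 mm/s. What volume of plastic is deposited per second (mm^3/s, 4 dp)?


Rate = 0.53 * 0.26 * 68.7 = 9.4669 mm^3/s


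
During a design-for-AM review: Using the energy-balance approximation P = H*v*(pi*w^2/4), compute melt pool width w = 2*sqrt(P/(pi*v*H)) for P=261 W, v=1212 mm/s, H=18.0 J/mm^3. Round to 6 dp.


w = 2*sqrt(261/(pi*1212*18.0)) = 0.123421 mm


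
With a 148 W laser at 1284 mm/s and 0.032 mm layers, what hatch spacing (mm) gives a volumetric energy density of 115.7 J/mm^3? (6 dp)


h = 148 / (115.7*1284*0.032) = 0.031132 mm


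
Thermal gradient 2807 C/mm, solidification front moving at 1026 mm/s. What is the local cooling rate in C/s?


CR = 2807 * 1026 = 2879982 C/s


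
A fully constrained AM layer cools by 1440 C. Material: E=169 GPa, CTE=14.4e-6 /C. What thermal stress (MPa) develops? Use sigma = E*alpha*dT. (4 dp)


sigma = 169*1000 * 14.4e-6 * 1440 = 3504.384 MPa


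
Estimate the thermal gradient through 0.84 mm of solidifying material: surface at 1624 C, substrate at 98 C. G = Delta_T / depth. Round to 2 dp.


G = (1624-98)/0.84 = 1816.67 C/mm


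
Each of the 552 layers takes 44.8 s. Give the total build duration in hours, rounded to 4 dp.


t = 552 * 44.8 / 3600 = 6.8693 hrs


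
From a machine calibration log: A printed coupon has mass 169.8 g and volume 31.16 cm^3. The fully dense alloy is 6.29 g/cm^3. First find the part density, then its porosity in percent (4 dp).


rho_part = 169.8 / 31.16 = 5.44929397 g/cm^3
Porosity = (1 - 5.44929397/6.29)*100 = 13.3658 %


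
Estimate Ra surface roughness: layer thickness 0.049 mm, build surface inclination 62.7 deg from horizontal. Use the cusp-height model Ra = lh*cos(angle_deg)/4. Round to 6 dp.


Ra = 0.049 * cos(62.7) / 4 = 0.005618 mm


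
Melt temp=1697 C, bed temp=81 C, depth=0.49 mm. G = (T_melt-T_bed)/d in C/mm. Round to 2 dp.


G = (1697-81)/0.49 = 3297.96 C/mm


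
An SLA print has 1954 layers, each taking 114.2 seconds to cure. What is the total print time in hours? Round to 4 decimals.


t = 1954 * 114.2 / 3600 = 61.9852 hrs


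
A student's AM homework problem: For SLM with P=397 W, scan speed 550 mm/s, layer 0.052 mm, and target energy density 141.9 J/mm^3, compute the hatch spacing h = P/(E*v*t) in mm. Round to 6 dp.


h = 397 / (141.9*550*0.052) = 0.097823 mm


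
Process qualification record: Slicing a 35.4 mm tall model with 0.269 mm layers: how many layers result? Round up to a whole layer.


Layers = ceil(35.4/0.269) = 132


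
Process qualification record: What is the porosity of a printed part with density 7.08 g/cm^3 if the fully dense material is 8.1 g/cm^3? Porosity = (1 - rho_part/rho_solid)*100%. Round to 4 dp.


Porosity = (1-7.08/8.1)*100 = 12.5926 %


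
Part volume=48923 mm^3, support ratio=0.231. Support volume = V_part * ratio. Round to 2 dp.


V_support = 48923 * 0.231 = 11301.21 mm^3


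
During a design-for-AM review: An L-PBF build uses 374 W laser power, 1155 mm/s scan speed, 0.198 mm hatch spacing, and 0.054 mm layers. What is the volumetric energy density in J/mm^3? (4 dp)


E = 374 / (1155*0.198*0.054) = 30.2852 J/mm^3


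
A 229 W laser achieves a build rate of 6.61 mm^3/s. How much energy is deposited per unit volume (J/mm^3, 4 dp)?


SE = 229 / 6.61 = 34.6445 J/mm^3


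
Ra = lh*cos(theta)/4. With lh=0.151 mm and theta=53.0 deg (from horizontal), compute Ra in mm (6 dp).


Ra = 0.151 * cos(53.0) / 4 = 0.022719 mm


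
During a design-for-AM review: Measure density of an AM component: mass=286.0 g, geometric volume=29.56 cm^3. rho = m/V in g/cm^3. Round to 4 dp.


rho = 286.0 / 29.56 = 9.6752 g/cm^3


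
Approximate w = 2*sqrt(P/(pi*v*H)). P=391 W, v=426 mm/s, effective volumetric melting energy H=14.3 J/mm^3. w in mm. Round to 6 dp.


w = 2*sqrt(391/(pi*426*14.3)) = 0.285871 mm


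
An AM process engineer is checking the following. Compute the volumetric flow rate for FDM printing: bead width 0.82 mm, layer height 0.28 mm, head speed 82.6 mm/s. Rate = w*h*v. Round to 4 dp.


Rate = 0.82 * 0.28 * 82.6 = 18.965 mm^3/s


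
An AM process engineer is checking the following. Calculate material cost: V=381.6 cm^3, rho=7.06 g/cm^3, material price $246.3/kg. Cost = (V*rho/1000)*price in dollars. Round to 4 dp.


Mass = 381.6*7.06/1000 = 2.694096 kg
Cost = 2.694096 * 246.3 = 663.5558 $


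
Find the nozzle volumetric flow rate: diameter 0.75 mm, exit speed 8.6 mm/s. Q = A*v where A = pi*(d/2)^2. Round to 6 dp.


A = pi*(0.75/2)^2 = 0.44178647 mm^2
Q = 0.44178647 * 8.6 = 3.799364 mm^3/s


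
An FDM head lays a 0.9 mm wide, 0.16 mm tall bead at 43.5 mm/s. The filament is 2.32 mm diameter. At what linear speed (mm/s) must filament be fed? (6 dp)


Q = 0.9 * 0.16 * 43.5 = 6.264 mm^3/s
A_fil = pi*(2.32/2)^2 = 4.22732707 mm^2
v_feed = 6.264 / 4.22732707 = 1.481787 mm/s


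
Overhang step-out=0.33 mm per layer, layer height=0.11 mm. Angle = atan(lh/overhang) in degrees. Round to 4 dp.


angle = atan(0.11/0.33) = 18.4349 degrees


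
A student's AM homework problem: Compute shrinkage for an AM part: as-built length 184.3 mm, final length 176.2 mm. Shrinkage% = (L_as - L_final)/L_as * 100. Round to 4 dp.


Shrinkage = ((184.3-176.2)/184.3)*100 = 4.395 %


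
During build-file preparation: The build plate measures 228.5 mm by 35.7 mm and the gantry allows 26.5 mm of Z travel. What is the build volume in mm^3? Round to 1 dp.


V = 228.5 * 35.7 * 26.5 = 216172.4 mm^3


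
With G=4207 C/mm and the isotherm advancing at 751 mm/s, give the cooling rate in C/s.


CR = 4207 * 751 = 3159457 C/s


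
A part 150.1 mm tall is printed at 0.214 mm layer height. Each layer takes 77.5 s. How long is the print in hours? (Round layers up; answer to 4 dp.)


Layers = ceil(150.1/0.214) = 702
t = 702 * 77.5 / 3600 = 15.1125 hrs


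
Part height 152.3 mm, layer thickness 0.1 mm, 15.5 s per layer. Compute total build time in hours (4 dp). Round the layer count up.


Layers = ceil(152.3/0.1) = 1523
t = 1523 * 15.5 / 3600 = 6.5574 hrs


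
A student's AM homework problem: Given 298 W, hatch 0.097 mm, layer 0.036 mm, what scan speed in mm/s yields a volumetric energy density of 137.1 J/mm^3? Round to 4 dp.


v = 298 / (137.1*0.097*0.036) = 622.4501 mm/s


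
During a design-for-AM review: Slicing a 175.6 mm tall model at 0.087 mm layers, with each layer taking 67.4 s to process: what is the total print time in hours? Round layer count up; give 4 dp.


Layers = ceil(175.6/0.087) = 2019
t = 2019 * 67.4 / 3600 = 37.8002 hrs


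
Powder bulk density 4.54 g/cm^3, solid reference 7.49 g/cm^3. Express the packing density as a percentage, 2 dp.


Packing = (4.54/7.49)*100 = 60.61 %


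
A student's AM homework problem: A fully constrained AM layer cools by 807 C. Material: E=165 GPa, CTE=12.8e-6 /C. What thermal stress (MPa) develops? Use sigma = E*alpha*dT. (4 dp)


sigma = 165*1000 * 12.8e-6 * 807 = 1704.384 MPa


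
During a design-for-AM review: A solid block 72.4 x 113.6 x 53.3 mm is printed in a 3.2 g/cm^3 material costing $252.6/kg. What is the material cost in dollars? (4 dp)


V = 72.4 * 113.6 * 53.3 = 438373.312 mm^3 = 438.373312 cm^3
Mass = 438.373312 * 3.2 / 1000 = 1.4027946 kg
Cost = 1.4027946 * 252.6 = 354.3459 $


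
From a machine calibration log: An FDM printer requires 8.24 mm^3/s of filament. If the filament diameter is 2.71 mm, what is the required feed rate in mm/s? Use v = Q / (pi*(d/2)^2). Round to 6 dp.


A = pi*(2.71/2)^2 = 5.768043
v = 8.24 / 5.768043 = 1.428561 mm/s


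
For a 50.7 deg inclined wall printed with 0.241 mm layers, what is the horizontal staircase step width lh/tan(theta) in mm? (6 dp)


step = 0.241 / tan(50.7) = 0.197256 mm


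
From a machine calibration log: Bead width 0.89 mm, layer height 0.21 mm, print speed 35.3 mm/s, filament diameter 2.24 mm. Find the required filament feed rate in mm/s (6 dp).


Q = 0.89 * 0.21 * 35.3 = 6.59757 mm^3/s
A_fil = pi*(2.24/2)^2 = 3.94081382 mm^2
v_feed = 6.59757 / 3.94081382 = 1.674164 mm/s


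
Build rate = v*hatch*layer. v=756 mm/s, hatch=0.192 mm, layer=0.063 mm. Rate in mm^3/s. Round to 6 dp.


Rate = 756 * 0.192 * 0.063 = 9.144576 mm^3/s


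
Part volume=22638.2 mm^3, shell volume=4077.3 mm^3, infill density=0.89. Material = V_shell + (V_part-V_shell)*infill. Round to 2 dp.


V_infill = (22638.2 - 4077.3) * 0.89 = 16519.2
V_total = 4077.3 + 16519.2 = 20596.5 mm^3


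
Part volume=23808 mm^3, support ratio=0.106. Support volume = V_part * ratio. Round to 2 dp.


V_support = 23808 * 0.106 = 2523.65 mm^3


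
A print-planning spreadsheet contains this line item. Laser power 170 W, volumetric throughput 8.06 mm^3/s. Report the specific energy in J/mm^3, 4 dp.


SE = 170 / 8.06 = 21.0918 J/mm^3


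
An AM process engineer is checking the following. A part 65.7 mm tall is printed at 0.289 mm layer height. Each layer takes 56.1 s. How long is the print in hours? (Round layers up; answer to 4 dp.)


Layers = ceil(65.7/0.289) = 228
t = 228 * 56.1 / 3600 = 3.553 hrs


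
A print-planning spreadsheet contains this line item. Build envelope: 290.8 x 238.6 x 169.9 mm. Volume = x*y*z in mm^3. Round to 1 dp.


V = 290.8 * 238.6 * 169.9 = 11788491.1 mm^3


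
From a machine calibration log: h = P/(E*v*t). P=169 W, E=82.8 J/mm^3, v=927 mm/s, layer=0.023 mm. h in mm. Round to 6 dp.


h = 169 / (82.8*927*0.023) = 0.09573 mm


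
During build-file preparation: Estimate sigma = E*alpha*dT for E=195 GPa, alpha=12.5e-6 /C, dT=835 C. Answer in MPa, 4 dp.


sigma = 195*1000 * 12.5e-6 * 835 = 2035.3125 MPa


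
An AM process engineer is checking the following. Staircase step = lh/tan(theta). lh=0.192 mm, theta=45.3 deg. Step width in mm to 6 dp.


step = 0.192 / tan(45.3) = 0.19 mm


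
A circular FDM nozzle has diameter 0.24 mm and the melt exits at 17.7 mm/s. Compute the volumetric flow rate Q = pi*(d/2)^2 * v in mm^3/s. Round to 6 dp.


A = pi*(0.24/2)^2 = 0.04523893 mm^2
Q = 0.04523893 * 17.7 = 0.800729 mm^3/s


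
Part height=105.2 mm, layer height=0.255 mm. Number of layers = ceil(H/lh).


Layers = ceil(105.2/0.255) = 413


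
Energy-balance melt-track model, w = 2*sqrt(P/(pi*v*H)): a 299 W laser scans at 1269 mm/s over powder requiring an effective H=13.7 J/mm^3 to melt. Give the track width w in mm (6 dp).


w = 2*sqrt(299/(pi*1269*13.7)) = 0.147979 mm


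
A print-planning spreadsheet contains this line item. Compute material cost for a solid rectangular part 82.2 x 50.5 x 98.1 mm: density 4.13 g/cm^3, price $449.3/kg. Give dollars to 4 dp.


V = 82.2 * 50.5 * 98.1 = 407222.91 mm^3 = 407.22291 cm^3
Mass = 407.22291 * 4.13 / 1000 = 1.68183062 kg
Cost = 1.68183062 * 449.3 = 755.6465 $


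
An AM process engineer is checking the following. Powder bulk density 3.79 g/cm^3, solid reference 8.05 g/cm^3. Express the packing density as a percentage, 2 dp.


Packing = (3.79/8.05)*100 = 47.08 %


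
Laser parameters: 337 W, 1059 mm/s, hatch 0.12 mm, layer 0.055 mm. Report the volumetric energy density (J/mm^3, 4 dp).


E = 337 / (1059*0.12*0.055) = 48.2159 J/mm^3


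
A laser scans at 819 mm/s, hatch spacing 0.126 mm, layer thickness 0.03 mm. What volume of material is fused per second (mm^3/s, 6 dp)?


Rate = 819 * 0.126 * 0.03 = 3.09582 mm^3/s


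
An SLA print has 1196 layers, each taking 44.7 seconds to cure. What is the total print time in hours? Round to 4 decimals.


t = 1196 * 44.7 / 3600 = 14.8503 hrs


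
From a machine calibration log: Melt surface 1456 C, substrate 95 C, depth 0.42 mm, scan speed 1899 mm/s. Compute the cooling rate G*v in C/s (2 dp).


G = (1456-95)/0.42 = 3240.47619048 C/mm
CR = 3240.47619048 * 1899 = 6153664.29 C/s


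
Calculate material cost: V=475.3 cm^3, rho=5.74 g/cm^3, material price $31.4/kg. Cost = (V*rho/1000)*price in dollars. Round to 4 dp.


Mass = 475.3*5.74/1000 = 2.728222 kg
Cost = 2.728222 * 31.4 = 85.6662 $


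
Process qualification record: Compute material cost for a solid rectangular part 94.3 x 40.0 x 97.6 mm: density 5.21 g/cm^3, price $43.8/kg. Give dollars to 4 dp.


V = 94.3 * 40.0 * 97.6 = 368147.2 mm^3 = 368.1472 cm^3
Mass = 368.1472 * 5.21 / 1000 = 1.91804691 kg
Cost = 1.91804691 * 43.8 = 84.0105 $


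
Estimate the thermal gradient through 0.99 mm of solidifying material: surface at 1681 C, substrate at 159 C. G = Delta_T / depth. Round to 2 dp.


G = (1681-159)/0.99 = 1537.37 C/mm


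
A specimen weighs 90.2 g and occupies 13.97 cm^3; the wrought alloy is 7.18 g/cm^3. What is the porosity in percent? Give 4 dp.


rho_part = 90.2 / 13.97 = 6.45669291 g/cm^3
Porosity = (1 - 6.45669291/7.18)*100 = 10.0739 %


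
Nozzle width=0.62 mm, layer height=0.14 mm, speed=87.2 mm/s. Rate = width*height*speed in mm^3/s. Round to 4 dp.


Rate = 0.62 * 0.14 * 87.2 = 7.569 mm^3/s


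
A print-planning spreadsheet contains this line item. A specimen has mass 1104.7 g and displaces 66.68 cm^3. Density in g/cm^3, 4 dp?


rho = 1104.7 / 66.68 = 16.5672 g/cm^3


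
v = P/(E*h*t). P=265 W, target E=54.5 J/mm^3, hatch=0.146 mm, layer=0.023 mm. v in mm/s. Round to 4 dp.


v = 265 / (54.5*0.146*0.023) = 1448.0004 mm/s


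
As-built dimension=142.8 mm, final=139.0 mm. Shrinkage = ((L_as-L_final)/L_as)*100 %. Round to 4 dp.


Shrinkage = ((142.8-139.0)/142.8)*100 = 2.6611 %


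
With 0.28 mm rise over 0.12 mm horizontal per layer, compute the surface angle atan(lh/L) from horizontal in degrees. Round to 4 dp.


angle = atan(0.28/0.12) = 66.8014 degrees


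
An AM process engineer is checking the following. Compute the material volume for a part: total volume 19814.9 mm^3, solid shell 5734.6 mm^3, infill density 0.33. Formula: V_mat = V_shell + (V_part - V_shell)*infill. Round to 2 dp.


V_infill = (19814.9 - 5734.6) * 0.33 = 4646.5
V_total = 5734.6 + 4646.5 = 10381.1 mm^3


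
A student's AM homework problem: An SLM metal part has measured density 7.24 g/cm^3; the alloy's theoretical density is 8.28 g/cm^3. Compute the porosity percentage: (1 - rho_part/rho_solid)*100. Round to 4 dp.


Porosity = (1-7.24/8.28)*100 = 12.5604 %


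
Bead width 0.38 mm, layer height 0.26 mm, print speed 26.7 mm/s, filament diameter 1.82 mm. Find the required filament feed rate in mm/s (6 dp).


Q = 0.38 * 0.26 * 26.7 = 2.63796 mm^3/s
A_fil = pi*(1.82/2)^2 = 2.60155288 mm^2
v_feed = 2.63796 / 2.60155288 = 1.013994 mm/s


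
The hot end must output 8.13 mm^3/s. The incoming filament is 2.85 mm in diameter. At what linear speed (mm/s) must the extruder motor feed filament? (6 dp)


A = pi*(2.85/2)^2 = 6.379397
v = 8.13 / 6.379397 = 1.274415 mm/s


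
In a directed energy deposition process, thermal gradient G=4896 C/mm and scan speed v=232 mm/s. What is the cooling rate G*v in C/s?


CR = 4896 * 232 = 1135872 C/s


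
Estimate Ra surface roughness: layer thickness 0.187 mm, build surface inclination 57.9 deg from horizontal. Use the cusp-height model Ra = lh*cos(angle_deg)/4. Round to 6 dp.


Ra = 0.187 * cos(57.9) / 4 = 0.024843 mm


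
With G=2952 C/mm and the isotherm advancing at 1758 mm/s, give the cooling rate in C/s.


CR = 2952 * 1758 = 5189616 C/s


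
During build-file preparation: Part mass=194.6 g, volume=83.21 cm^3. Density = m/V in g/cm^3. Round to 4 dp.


rho = 194.6 / 83.21 = 2.3387 g/cm^3


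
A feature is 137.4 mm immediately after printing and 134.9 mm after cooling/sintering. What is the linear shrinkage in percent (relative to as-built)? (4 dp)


Shrinkage = ((137.4-134.9)/137.4)*100 = 1.8195 %


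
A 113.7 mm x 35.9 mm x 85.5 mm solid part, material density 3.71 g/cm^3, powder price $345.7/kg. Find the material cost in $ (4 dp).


V = 113.7 * 35.9 * 85.5 = 348996.465 mm^3 = 348.996465 cm^3
Mass = 348.996465 * 3.71 / 1000 = 1.29477689 kg
Cost = 1.29477689 * 345.7 = 447.6044 $


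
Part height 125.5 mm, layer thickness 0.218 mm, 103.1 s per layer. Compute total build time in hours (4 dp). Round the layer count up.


Layers = ceil(125.5/0.218) = 576
t = 576 * 103.1 / 3600 = 16.496 hrs


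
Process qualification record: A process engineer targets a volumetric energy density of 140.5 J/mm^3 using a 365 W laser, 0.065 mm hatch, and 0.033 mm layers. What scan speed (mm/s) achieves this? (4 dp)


v = 365 / (140.5*0.065*0.033) = 1211.1258 mm/s


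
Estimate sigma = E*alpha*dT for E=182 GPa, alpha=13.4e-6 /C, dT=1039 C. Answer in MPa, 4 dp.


sigma = 182*1000 * 13.4e-6 * 1039 = 2533.9132 MPa


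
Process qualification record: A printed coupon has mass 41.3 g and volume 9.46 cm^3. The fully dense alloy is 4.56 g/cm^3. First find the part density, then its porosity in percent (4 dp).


rho_part = 41.3 / 9.46 = 4.36575053 g/cm^3
Porosity = (1 - 4.36575053/4.56)*100 = 4.2599 %


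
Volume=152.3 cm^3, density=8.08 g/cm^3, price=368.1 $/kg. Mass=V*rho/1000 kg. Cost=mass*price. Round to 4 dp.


Mass = 152.3*8.08/1000 = 1.230584 kg
Cost = 1.230584 * 368.1 = 452.978 $


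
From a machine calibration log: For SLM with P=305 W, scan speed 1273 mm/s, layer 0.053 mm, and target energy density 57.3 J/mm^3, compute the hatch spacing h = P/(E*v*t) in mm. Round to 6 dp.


h = 305 / (57.3*1273*0.053) = 0.078893 mm


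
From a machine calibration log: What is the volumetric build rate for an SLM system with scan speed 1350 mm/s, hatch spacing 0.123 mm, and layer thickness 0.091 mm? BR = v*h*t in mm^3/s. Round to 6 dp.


Rate = 1350 * 0.123 * 0.091 = 15.11055 mm^3/s


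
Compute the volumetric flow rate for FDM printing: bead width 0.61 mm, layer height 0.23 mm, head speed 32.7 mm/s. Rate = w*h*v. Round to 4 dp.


Rate = 0.61 * 0.23 * 32.7 = 4.5878 mm^3/s


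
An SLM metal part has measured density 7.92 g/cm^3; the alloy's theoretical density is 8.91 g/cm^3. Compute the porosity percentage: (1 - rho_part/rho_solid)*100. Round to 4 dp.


Porosity = (1-7.92/8.91)*100 = 11.1111 %


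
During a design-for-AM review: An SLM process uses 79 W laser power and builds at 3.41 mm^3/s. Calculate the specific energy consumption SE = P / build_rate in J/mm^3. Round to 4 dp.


SE = 79 / 3.41 = 23.1672 J/mm^3


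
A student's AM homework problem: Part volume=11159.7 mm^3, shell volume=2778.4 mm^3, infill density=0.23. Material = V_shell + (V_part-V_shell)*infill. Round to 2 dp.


V_infill = (11159.7 - 2778.4) * 0.23 = 1927.7
V_total = 2778.4 + 1927.7 = 4706.1 mm^3


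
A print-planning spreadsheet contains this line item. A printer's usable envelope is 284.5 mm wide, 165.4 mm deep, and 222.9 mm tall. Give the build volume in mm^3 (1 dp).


V = 284.5 * 165.4 * 222.9 = 10488849.3 mm^3


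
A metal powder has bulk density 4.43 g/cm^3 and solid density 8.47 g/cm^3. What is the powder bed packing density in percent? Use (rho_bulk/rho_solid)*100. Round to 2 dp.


Packing = (4.43/8.47)*100 = 52.3 %


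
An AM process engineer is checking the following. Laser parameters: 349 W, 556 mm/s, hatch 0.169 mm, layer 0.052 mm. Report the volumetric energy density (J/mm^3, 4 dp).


E = 349 / (556*0.169*0.052) = 71.4267 J/mm^3


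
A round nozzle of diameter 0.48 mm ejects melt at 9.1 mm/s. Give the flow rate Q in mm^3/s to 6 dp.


A = pi*(0.48/2)^2 = 0.18095574 mm^2
Q = 0.18095574 * 9.1 = 1.646697 mm^3/s


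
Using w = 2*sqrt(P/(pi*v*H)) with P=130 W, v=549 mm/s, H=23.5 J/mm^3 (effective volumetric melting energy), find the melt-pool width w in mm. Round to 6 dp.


w = 2*sqrt(130/(pi*549*23.5)) = 0.113268 mm


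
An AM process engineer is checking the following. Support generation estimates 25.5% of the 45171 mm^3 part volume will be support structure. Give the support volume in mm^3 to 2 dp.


V_support = 45171 * 0.255 = 11518.61 mm^3


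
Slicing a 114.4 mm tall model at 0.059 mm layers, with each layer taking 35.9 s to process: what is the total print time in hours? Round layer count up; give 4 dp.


Layers = ceil(114.4/0.059) = 1939
t = 1939 * 35.9 / 3600 = 19.3361 hrs


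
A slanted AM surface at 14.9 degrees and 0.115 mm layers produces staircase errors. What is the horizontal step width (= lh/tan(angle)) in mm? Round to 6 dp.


step = 0.115 / tan(14.9) = 0.432202 mm


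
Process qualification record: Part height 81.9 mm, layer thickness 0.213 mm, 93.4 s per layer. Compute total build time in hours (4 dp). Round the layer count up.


Layers = ceil(81.9/0.213) = 385
t = 385 * 93.4 / 3600 = 9.9886 hrs


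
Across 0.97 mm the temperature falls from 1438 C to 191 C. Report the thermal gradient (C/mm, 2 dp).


G = (1438-191)/0.97 = 1285.57 C/mm


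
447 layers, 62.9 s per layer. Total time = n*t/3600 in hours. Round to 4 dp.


t = 447 * 62.9 / 3600 = 7.8101 hrs


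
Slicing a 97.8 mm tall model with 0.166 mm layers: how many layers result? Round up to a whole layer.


Layers = ceil(97.8/0.166) = 590


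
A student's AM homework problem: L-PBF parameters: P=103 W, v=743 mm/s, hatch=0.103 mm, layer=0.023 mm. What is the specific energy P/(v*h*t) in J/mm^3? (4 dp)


Build rate = 743 * 0.103 * 0.023 = 1.760167 mm^3/s
SE = 103 / 1.760167 = 58.5172 J/mm^3


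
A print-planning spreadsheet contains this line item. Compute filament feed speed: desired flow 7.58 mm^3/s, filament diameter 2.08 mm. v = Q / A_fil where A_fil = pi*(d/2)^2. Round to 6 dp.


A = pi*(2.08/2)^2 = 3.397947
v = 7.58 / 3.397947 = 2.230759 mm/s


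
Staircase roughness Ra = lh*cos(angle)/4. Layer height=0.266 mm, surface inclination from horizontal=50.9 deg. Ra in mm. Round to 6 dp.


Ra = 0.266 * cos(50.9) / 4 = 0.04194 mm


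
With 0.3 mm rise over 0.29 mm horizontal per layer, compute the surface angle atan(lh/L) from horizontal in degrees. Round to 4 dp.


angle = atan(0.3/0.29) = 45.971 degrees


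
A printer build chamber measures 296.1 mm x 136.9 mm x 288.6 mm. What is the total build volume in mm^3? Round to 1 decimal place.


V = 296.1 * 136.9 * 288.6 = 11698715.6 mm^3


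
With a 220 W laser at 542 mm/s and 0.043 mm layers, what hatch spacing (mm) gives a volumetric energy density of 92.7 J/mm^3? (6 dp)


h = 220 / (92.7*542*0.043) = 0.10183 mm


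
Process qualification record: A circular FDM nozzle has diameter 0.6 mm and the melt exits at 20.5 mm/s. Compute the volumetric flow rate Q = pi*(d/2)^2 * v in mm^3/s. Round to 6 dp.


A = pi*(0.6/2)^2 = 0.28274334 mm^2
Q = 0.28274334 * 20.5 = 5.796238 mm^3/s


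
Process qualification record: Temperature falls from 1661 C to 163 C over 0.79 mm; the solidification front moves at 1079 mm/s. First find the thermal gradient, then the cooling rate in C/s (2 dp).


G = (1661-163)/0.79 = 1896.20253165 C/mm
CR = 1896.20253165 * 1079 = 2046002.53 C/s


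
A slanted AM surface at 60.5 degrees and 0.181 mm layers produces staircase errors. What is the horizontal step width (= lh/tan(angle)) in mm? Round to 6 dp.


step = 0.181 / tan(60.5) = 0.102405 mm


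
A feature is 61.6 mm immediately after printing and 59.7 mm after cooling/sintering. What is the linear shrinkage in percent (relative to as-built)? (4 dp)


Shrinkage = ((61.6-59.7)/61.6)*100 = 3.0844 %


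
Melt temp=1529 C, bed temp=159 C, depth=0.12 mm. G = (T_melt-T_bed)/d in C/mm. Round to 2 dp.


G = (1529-159)/0.12 = 11416.67 C/mm


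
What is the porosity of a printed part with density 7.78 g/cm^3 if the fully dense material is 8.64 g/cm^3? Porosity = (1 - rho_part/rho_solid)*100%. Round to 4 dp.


Porosity = (1-7.78/8.64)*100 = 9.9537 %


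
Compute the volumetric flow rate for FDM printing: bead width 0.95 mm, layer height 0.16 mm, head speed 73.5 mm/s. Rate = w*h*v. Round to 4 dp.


Rate = 0.95 * 0.16 * 73.5 = 11.172 mm^3/s


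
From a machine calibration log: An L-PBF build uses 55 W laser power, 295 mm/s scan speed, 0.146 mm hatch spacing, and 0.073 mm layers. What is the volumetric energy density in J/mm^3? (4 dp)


E = 55 / (295*0.146*0.073) = 17.493 J/mm^3


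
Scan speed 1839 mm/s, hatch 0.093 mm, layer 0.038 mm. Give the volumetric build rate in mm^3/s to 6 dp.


Rate = 1839 * 0.093 * 0.038 = 6.499026 mm^3/s


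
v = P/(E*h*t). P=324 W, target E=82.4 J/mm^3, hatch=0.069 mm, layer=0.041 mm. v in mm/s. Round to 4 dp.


v = 324 / (82.4*0.069*0.041) = 1389.9041 mm/s


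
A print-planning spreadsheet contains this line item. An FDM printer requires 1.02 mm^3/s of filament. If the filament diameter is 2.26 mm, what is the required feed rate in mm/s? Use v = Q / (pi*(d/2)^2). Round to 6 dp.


A = pi*(2.26/2)^2 = 4.0115
v = 1.02 / 4.0115 = 0.254269 mm/s


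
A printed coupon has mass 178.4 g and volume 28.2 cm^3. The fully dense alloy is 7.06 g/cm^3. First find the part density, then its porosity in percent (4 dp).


rho_part = 178.4 / 28.2 = 6.32624113 g/cm^3
Porosity = (1 - 6.32624113/7.06)*100 = 10.3932 %


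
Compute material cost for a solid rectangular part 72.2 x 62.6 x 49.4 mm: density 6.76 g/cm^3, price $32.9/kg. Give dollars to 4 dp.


V = 72.2 * 62.6 * 49.4 = 223274.168 mm^3 = 223.274168 cm^3
Mass = 223.274168 * 6.76 / 1000 = 1.50933338 kg
Cost = 1.50933338 * 32.9 = 49.6571 $


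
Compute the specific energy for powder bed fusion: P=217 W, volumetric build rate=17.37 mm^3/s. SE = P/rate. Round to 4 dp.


SE = 217 / 17.37 = 12.4928 J/mm^3


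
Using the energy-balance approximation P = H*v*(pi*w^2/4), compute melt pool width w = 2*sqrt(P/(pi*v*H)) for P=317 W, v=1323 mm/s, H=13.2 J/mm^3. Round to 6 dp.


w = 2*sqrt(317/(pi*1323*13.2)) = 0.152026 mm


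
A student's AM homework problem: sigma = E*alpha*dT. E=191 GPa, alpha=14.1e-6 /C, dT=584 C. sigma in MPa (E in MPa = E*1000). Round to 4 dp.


sigma = 191*1000 * 14.1e-6 * 584 = 1572.7704 MPa


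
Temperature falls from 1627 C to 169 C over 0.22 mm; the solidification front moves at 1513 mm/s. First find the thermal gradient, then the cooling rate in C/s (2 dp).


G = (1627-169)/0.22 = 6627.27272727 C/mm
CR = 6627.27272727 * 1513 = 10027063.64 C/s


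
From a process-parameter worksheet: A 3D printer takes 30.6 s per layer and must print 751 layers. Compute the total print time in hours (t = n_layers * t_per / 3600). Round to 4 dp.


t = 751 * 30.6 / 3600 = 6.3835 hrs


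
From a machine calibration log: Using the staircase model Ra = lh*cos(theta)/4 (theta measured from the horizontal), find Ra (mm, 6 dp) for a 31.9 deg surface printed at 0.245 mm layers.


Ra = 0.245 * cos(31.9) / 4 = 0.052 mm
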